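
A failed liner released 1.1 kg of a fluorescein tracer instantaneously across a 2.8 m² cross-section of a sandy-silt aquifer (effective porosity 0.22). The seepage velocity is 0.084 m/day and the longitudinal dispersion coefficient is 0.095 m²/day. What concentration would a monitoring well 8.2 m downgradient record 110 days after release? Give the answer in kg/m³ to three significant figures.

For an instantaneous plane source, C(x,t) = M/(n_e·A·√(4πDt)) · exp(−(x−vt)²/(4Dt)), with n_e·A the pore (flow) area.
Plume center vt = 0.084 × 110 = 9.24 m, so the well at 8.2 m is 1.04 m upgradient of the peak.
√(4πDt) = 11.46 m, giving peak height M/(n_e·A·√(4πDt)) = 1.1/(0.22 × 2.8 × 11.46) = 0.1558 kg/m³.
(x−vt)²/(4Dt) = (-1.04)²/(4 × 0.095 × 110) = 0.02588; exp(−0.02588) = 0.9745.
C = 0.1558 × 0.9745 = 0.152 kg/m³.

0.152 kg/m³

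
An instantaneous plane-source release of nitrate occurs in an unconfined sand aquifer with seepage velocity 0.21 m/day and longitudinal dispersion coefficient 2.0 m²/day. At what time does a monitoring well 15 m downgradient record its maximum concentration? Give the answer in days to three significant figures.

For the 1D instantaneous-source solution, setting ∂C/∂t = 0 at fixed x gives v²t² + 2Dt − x² = 0, so t = (√(D² + v²x²) − D)/v².
√(D² + v²x²) = √(2.0² + 0.21² × 15²) = 3.731; v² = 0.0441.
t = (3.731 − 2.0)/0.0441 = 39.3 days (vs. the pure-advection estimate x/v = 71.4 d).

39.3 days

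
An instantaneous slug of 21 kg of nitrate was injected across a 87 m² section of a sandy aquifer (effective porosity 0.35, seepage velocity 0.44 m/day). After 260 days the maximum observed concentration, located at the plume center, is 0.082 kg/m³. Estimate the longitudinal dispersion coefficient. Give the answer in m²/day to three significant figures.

At the plume center C_max = M/(n_e·A·√(4πDt)), so D = M²/(4πt·(n_e·A·C_max)²).
n_e·A·C_max = 0.35 × 87 × 0.082 = 2.497 kg/m.
D = 21²/(4π × 260 × 2.497²) = 0.0216 m²/day.

0.0216 m²/day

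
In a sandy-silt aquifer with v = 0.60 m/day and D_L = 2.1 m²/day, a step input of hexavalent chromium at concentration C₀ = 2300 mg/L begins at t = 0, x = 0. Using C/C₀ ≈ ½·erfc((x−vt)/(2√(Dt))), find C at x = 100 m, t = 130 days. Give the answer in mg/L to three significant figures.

For a continuous step input, C/C₀ ≈ ½·erfc((x−vt)/(2√(Dt))).
vt = 0.60 × 130 = 78 m and 2√(Dt) = 2√(2.1 × 130) = 33.05 m.
Argument (x−vt)/(2√(Dt)) = (100 − 78)/33.05 = 0.6657; ½·erfc(0.6657) = 0.1732.
C = 2300 × 0.1732 = 398 mg/L.

398 mg/L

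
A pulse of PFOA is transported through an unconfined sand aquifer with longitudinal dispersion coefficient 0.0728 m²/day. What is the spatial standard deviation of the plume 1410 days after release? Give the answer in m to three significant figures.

14.3 m

Dispersive spreading gives a Gaussian with σ² = 2Dt; advection only shifts the center.
σ = √(2 × 0.0728 × 1410) = 14.3 m.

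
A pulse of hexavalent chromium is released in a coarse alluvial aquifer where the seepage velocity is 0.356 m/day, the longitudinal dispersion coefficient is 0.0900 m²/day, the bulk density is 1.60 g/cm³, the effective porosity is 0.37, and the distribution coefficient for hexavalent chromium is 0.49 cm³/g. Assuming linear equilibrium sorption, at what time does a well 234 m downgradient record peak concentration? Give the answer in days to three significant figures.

2050 days

Retardation factor R = 1 + ρ_b·K_d/n = 1 + 1.60 × 0.49/0.37 = 3.119.
Sorption retards both mechanisms: v_R = v/R = 0.1141 m/day, D_R = D/R = 0.02886 m²/day.
Peak time from v_R²t² + 2D_R t − x² = 0: t = (√(D_R² + v_R²x²) − D_R)/v_R².
√(D_R² + v_R²x²) = √(0.02886² + 0.1141² × 234²) = 26.70; v_R² = 0.01302.
t = (26.70 − 0.02886)/0.01302 = 2050 days.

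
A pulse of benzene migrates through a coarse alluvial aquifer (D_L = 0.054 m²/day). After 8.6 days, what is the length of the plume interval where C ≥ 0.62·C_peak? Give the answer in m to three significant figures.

The plume is Gaussian with σ = √(2Dt) = √(2 × 0.054 × 8.6) = 0.9637 m.
C/C_peak = exp(−Δx²/(2σ²)) = 0.62 ⇒ Δx = σ·√(−2 ln 0.62) = 0.9637 × 0.9778 = 0.9423 m.
Width = 2Δx = 1.88 m.

1.88 m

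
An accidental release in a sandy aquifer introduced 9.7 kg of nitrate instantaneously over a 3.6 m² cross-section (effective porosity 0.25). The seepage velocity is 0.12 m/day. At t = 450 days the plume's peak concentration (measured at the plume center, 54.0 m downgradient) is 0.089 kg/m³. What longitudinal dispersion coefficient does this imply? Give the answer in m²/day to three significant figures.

2.59 m²/day

At the plume center C_max = M/(n_e·A·√(4πDt)), so D = M²/(4πt·(n_e·A·C_max)²).
n_e·A·C_max = 0.25 × 3.6 × 0.089 = 0.08010 kg/m.
D = 9.7²/(4π × 450 × 0.08010²) = 2.59 m²/day.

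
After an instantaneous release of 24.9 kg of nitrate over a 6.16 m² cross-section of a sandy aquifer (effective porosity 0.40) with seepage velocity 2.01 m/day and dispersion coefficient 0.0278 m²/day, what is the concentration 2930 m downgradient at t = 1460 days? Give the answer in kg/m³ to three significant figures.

0.393 kg/m³

For an instantaneous plane source, C(x,t) = M/(n_e·A·√(4πDt)) · exp(−(x−vt)²/(4Dt)), with n_e·A the pore (flow) area.
Plume center vt = 2.01 × 1460 = 2934.6 m, so the well at 2930 m is 4.6 m upgradient of the peak.
√(4πDt) = 22.58 m, giving peak height M/(n_e·A·√(4πDt)) = 24.9/(0.40 × 6.16 × 22.58) = 0.4475 kg/m³.
(x−vt)²/(4Dt) = (-4.6)²/(4 × 0.0278 × 1460) = 0.1303; exp(−0.1303) = 0.8778.
C = 0.4475 × 0.8778 = 0.393 kg/m³.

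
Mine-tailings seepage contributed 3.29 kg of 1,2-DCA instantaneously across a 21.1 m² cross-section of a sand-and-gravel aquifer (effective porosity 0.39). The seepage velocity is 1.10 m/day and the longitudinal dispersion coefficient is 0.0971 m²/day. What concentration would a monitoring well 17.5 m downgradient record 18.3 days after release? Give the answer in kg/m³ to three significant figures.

0.0320 kg/m³

For an instantaneous plane source, C(x,t) = M/(n_e·A·√(4πDt)) · exp(−(x−vt)²/(4Dt)), with n_e·A the pore (flow) area.
Plume center vt = 1.10 × 18.3 = 20.13 m, so the well at 17.5 m is 2.63 m upgradient of the peak.
√(4πDt) = 4.725 m, giving peak height M/(n_e·A·√(4πDt)) = 3.29/(0.39 × 21.1 × 4.725) = 0.08461 kg/m³.
(x−vt)²/(4Dt) = (-2.63)²/(4 × 0.0971 × 18.3) = 0.9732; exp(−0.9732) = 0.3779.
C = 0.08461 × 0.3779 = 0.0320 kg/m³.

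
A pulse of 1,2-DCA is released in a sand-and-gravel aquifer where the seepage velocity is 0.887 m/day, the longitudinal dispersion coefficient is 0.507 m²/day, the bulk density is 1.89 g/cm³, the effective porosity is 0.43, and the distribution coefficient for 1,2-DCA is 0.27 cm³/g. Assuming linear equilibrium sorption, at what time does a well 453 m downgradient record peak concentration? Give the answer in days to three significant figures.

1120 days

Retardation factor R = 1 + ρ_b·K_d/n = 1 + 1.89 × 0.27/0.43 = 2.187.
Sorption retards both mechanisms: v_R = v/R = 0.4056 m/day, D_R = D/R = 0.2318 m²/day.
Peak time from v_R²t² + 2D_R t − x² = 0: t = (√(D_R² + v_R²x²) − D_R)/v_R².
√(D_R² + v_R²x²) = √(0.2318² + 0.4056² × 453²) = 183.7; v_R² = 0.1645.
t = (183.7 − 0.2318)/0.1645 = 1120 days.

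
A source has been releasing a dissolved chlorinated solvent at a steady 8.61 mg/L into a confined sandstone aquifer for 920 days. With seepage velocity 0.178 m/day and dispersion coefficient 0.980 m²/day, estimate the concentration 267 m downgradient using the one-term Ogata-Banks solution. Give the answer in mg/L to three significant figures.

For a continuous step input, C/C₀ ≈ ½·erfc((x−vt)/(2√(Dt))).
vt = 0.178 × 920 = 163.76 m and 2√(Dt) = 2√(0.980 × 920) = 60.05 m.
Argument (x−vt)/(2√(Dt)) = (267 − 163.76)/60.05 = 1.719; ½·erfc(1.719) = 0.007528.
C = 8.61 × 0.007528 = 0.0648 mg/L.

0.0648 mg/L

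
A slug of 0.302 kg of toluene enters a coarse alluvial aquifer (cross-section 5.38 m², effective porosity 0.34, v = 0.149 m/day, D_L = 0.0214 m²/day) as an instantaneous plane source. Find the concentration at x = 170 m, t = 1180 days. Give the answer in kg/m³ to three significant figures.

For an instantaneous plane source, C(x,t) = M/(n_e·A·√(4πDt)) · exp(−(x−vt)²/(4Dt)), with n_e·A the pore (flow) area.
Plume center vt = 0.149 × 1180 = 175.82 m, so the well at 170 m is 5.82 m upgradient of the peak.
√(4πDt) = 17.81 m, giving peak height M/(n_e·A·√(4πDt)) = 0.302/(0.34 × 5.38 × 17.81) = 0.009270 kg/m³.
(x−vt)²/(4Dt) = (-5.82)²/(4 × 0.0214 × 1180) = 0.3353; exp(−0.3353) = 0.7151.
C = 0.009270 × 0.7151 = 0.00663 kg/m³.

0.00663 kg/m³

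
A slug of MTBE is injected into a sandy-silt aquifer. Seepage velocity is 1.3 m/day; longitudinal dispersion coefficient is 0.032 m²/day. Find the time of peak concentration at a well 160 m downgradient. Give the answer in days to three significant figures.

123 days

For the 1D instantaneous-source solution, setting ∂C/∂t = 0 at fixed x gives v²t² + 2Dt − x² = 0, so t = (√(D² + v²x²) − D)/v².
√(D² + v²x²) = √(0.032² + 1.3² × 160²) = 208.0; v² = 1.69.
t = (208.0 − 0.032)/1.69 = 123 days (vs. the pure-advection estimate x/v = 123 d).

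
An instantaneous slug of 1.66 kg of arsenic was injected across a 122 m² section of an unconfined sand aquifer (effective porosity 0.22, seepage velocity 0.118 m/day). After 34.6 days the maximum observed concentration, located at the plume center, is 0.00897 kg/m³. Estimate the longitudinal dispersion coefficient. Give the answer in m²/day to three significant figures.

0.109 m²/day

At the plume center C_max = M/(n_e·A·√(4πDt)), so D = M²/(4πt·(n_e·A·C_max)²).
n_e·A·C_max = 0.22 × 122 × 0.00897 = 0.2408 kg/m.
D = 1.66²/(4π × 34.6 × 0.2408²) = 0.109 m²/day.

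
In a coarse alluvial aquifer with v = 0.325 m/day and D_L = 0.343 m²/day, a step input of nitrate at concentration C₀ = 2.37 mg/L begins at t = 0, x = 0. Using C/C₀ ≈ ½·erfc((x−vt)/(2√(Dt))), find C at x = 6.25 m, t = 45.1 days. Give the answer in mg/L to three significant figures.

2.22 mg/L

For a continuous step input, C/C₀ ≈ ½·erfc((x−vt)/(2√(Dt))).
vt = 0.325 × 45.1 = 14.6575 m and 2√(Dt) = 2√(0.343 × 45.1) = 7.866 m.
Argument (x−vt)/(2√(Dt)) = (6.25 − 14.6575)/7.866 = -1.069; ½·erfc(-1.069) = 0.9347.
C = 2.37 × 0.9347 = 2.22 mg/L.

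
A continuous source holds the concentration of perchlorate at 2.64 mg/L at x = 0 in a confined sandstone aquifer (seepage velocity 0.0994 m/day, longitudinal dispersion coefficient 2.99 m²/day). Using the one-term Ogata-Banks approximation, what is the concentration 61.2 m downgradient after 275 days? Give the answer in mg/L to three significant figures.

0.533 mg/L

For a continuous step input, C/C₀ ≈ ½·erfc((x−vt)/(2√(Dt))).
vt = 0.0994 × 275 = 27.335 m and 2√(Dt) = 2√(2.99 × 275) = 57.35 m.
Argument (x−vt)/(2√(Dt)) = (61.2 − 27.335)/57.35 = 0.5905; ½·erfc(0.5905) = 0.2018.
C = 2.64 × 0.2018 = 0.533 mg/L.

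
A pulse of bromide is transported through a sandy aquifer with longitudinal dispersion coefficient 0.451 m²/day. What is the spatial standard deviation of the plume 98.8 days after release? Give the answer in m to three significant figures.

9.44 m

Dispersive spreading gives a Gaussian with σ² = 2Dt; advection only shifts the center.
σ = √(2 × 0.451 × 98.8) = 9.44 m.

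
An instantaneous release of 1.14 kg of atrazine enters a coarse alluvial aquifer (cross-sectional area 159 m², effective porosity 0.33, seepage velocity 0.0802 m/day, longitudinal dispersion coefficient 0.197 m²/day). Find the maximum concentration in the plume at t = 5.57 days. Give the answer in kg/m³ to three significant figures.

0.00585 kg/m³

The peak of an instantaneous 1D plume sits at x = vt; there the Gaussian factor is 1 and C_max = M/(n_e·A·√(4πDt)), where n_e·A is the pore area the mass is dissolved in.
√(4πDt) = √(4π × 0.197 × 5.57) = 3.713 m, so C_max = 1.14/(0.33 × 159 × 3.713) = 0.00585 kg/m³.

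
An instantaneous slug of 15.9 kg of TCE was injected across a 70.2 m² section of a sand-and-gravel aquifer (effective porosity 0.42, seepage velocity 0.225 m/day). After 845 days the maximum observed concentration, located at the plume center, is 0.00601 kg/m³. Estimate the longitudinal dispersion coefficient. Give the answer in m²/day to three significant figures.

0.758 m²/day

At the plume center C_max = M/(n_e·A·√(4πDt)), so D = M²/(4πt·(n_e·A·C_max)²).
n_e·A·C_max = 0.42 × 70.2 × 0.00601 = 0.1772 kg/m.
D = 15.9²/(4π × 845 × 0.1772²) = 0.758 m²/day.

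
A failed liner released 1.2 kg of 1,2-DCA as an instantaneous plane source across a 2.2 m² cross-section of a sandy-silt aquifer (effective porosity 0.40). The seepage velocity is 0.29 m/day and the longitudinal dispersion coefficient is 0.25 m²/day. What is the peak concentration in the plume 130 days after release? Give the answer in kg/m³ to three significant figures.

The peak of an instantaneous 1D plume sits at x = vt; there the Gaussian factor is 1 and C_max = M/(n_e·A·√(4πDt)), where n_e·A is the pore area the mass is dissolved in.
√(4πDt) = √(4π × 0.25 × 130) = 20.21 m, so C_max = 1.2/(0.40 × 2.2 × 20.21) = 0.0675 kg/m³.

0.0675 kg/m³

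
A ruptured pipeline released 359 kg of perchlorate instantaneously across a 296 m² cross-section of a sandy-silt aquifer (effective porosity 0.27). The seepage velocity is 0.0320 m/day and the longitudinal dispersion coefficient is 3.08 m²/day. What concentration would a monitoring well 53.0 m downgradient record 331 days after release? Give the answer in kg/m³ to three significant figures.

0.0255 kg/m³

For an instantaneous plane source, C(x,t) = M/(n_e·A·√(4πDt)) · exp(−(x−vt)²/(4Dt)), with n_e·A the pore (flow) area.
Plume center vt = 0.0320 × 331 = 10.592 m, so the well at 53.0 m is 42.408 m downgradient of the peak.
√(4πDt) = 113.2 m, giving peak height M/(n_e·A·√(4πDt)) = 359/(0.27 × 296 × 113.2) = 0.03968 kg/m³.
(x−vt)²/(4Dt) = (42.408)²/(4 × 3.08 × 331) = 0.4410; exp(−0.4410) = 0.6434.
C = 0.03968 × 0.6434 = 0.0255 kg/m³.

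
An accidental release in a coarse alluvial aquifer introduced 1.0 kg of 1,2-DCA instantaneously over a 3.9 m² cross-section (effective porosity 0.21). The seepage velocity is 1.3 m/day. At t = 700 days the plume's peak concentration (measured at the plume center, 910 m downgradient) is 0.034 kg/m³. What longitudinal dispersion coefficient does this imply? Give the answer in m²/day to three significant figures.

At the plume center C_max = M/(n_e·A·√(4πDt)), so D = M²/(4πt·(n_e·A·C_max)²).
n_e·A·C_max = 0.21 × 3.9 × 0.034 = 0.02785 kg/m.
D = 1.0²/(4π × 700 × 0.02785²) = 0.147 m²/day.

0.147 m²/day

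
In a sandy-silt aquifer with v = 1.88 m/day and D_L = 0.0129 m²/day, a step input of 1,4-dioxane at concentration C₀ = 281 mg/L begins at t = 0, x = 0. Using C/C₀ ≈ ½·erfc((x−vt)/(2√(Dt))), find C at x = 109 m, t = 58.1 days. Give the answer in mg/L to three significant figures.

For a continuous step input, C/C₀ ≈ ½·erfc((x−vt)/(2√(Dt))).
vt = 1.88 × 58.1 = 109.228 m and 2√(Dt) = 2√(0.0129 × 58.1) = 1.731 m.
Argument (x−vt)/(2√(Dt)) = (109 − 109.228)/1.731 = -0.1317; ½·erfc(-0.1317) = 0.5739.
C = 281 × 0.5739 = 161 mg/L.

161 mg/L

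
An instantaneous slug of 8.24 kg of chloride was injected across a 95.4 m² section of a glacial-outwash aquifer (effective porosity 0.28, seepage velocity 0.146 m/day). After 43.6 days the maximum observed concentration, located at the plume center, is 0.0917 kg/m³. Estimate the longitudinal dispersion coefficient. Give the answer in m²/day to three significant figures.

0.0207 m²/day

At the plume center C_max = M/(n_e·A·√(4πDt)), so D = M²/(4πt·(n_e·A·C_max)²).
n_e·A·C_max = 0.28 × 95.4 × 0.0917 = 2.449 kg/m.
D = 8.24²/(4π × 43.6 × 2.449²) = 0.0207 m²/day.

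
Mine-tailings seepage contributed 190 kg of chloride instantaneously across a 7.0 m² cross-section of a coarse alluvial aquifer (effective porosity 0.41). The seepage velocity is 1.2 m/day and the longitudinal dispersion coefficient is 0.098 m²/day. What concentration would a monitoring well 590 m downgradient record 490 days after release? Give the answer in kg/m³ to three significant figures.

2.64 kg/m³

For an instantaneous plane source, C(x,t) = M/(n_e·A·√(4πDt)) · exp(−(x−vt)²/(4Dt)), with n_e·A the pore (flow) area.
Plume center vt = 1.2 × 490 = 588 m, so the well at 590 m is 2 m downgradient of the peak.
√(4πDt) = 24.56 m, giving peak height M/(n_e·A·√(4πDt)) = 190/(0.41 × 7.0 × 24.56) = 2.696 kg/m³.
(x−vt)²/(4Dt) = (2)²/(4 × 0.098 × 490) = 0.02082; exp(−0.02082) = 0.9794.
C = 2.696 × 0.9794 = 2.64 kg/m³.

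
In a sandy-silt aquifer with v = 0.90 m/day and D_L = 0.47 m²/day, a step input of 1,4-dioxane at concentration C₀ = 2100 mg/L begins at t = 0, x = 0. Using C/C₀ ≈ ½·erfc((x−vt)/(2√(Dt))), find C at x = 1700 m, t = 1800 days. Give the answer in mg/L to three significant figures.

54.4 mg/L

For a continuous step input, C/C₀ ≈ ½·erfc((x−vt)/(2√(Dt))).
vt = 0.90 × 1800 = 1620 m and 2√(Dt) = 2√(0.47 × 1800) = 58.17 m.
Argument (x−vt)/(2√(Dt)) = (1700 − 1620)/58.17 = 1.375; ½·erfc(1.375) = 0.02591.
C = 2100 × 0.02591 = 54.4 mg/L.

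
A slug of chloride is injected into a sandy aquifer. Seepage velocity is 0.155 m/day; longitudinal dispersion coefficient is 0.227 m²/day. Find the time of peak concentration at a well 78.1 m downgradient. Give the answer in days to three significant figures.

For the 1D instantaneous-source solution, setting ∂C/∂t = 0 at fixed x gives v²t² + 2Dt − x² = 0, so t = (√(D² + v²x²) − D)/v².
√(D² + v²x²) = √(0.227² + 0.155² × 78.1²) = 12.11; v² = 0.024025.
t = (12.11 − 0.227)/0.024025 = 495 days (vs. the pure-advection estimate x/v = 504 d).

495 days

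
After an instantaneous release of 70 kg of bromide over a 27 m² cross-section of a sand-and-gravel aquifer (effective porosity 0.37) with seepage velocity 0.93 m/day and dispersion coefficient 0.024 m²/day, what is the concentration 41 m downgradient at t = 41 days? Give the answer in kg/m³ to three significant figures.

0.246 kg/m³

For an instantaneous plane source, C(x,t) = M/(n_e·A·√(4πDt)) · exp(−(x−vt)²/(4Dt)), with n_e·A the pore (flow) area.
Plume center vt = 0.93 × 41 = 38.13 m, so the well at 41 m is 2.87 m downgradient of the peak.
√(4πDt) = 3.516 m, giving peak height M/(n_e·A·√(4πDt)) = 70/(0.37 × 27 × 3.516) = 1.993 kg/m³.
(x−vt)²/(4Dt) = (2.87)²/(4 × 0.024 × 41) = 2.093; exp(−2.093) = 0.1233.
C = 1.993 × 0.1233 = 0.246 kg/m³.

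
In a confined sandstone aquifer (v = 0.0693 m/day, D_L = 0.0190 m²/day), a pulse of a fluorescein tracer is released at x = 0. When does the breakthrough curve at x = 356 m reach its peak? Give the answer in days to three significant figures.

For the 1D instantaneous-source solution, setting ∂C/∂t = 0 at fixed x gives v²t² + 2Dt − x² = 0, so t = (√(D² + v²x²) − D)/v².
√(D² + v²x²) = √(0.0190² + 0.0693² × 356²) = 24.67; v² = 0.00480249.
t = (24.67 − 0.0190)/0.00480249 = 5130 days (vs. the pure-advection estimate x/v = 5140 d).

5130 days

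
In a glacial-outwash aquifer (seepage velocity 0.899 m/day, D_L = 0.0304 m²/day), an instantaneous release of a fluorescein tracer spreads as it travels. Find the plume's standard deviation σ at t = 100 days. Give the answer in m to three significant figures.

Dispersive spreading gives a Gaussian with σ² = 2Dt; advection only shifts the center.
σ = √(2 × 0.0304 × 100) = 2.47 m.

2.47 m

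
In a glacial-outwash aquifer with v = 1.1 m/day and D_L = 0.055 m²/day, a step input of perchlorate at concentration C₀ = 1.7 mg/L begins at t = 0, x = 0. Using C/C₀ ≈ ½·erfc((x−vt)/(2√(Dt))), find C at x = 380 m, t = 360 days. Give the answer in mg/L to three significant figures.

For a continuous step input, C/C₀ ≈ ½·erfc((x−vt)/(2√(Dt))).
vt = 1.1 × 360 = 396 m and 2√(Dt) = 2√(0.055 × 360) = 8.899 m.
Argument (x−vt)/(2√(Dt)) = (380 − 396)/8.899 = -1.798; ½·erfc(-1.798) = 0.9945.
C = 1.7 × 0.9945 = 1.69 mg/L.

1.69 mg/L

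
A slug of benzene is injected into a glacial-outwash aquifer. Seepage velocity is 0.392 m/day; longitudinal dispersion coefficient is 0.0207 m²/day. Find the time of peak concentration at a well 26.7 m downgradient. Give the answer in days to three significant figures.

68.0 days

For the 1D instantaneous-source solution, setting ∂C/∂t = 0 at fixed x gives v²t² + 2Dt − x² = 0, so t = (√(D² + v²x²) − D)/v².
√(D² + v²x²) = √(0.0207² + 0.392² × 26.7²) = 10.47; v² = 0.153664.
t = (10.47 − 0.0207)/0.153664 = 68.0 days (vs. the pure-advection estimate x/v = 68.1 d).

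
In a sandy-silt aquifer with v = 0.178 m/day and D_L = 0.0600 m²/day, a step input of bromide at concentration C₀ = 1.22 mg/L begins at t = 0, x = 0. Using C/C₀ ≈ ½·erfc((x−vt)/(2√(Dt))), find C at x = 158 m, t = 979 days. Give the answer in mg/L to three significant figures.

1.14 mg/L

For a continuous step input, C/C₀ ≈ ½·erfc((x−vt)/(2√(Dt))).
vt = 0.178 × 979 = 174.262 m and 2√(Dt) = 2√(0.0600 × 979) = 15.33 m.
Argument (x−vt)/(2√(Dt)) = (158 − 174.262)/15.33 = -1.061; ½·erfc(-1.061) = 0.9333.
C = 1.22 × 0.9333 = 1.14 mg/L.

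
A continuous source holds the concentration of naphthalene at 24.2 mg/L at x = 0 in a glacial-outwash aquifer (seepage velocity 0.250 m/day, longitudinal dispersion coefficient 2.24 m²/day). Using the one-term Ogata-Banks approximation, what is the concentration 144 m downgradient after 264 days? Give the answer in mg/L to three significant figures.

0.282 mg/L

For a continuous step input, C/C₀ ≈ ½·erfc((x−vt)/(2√(Dt))).
vt = 0.250 × 264 = 66 m and 2√(Dt) = 2√(2.24 × 264) = 48.64 m.
Argument (x−vt)/(2√(Dt)) = (144 − 66)/48.64 = 1.604; ½·erfc(1.604) = 0.01165.
C = 24.2 × 0.01165 = 0.282 mg/L.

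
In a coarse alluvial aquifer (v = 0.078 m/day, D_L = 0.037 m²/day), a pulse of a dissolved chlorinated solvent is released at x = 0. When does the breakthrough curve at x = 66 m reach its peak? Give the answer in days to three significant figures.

840 days

For the 1D instantaneous-source solution, setting ∂C/∂t = 0 at fixed x gives v²t² + 2Dt − x² = 0, so t = (√(D² + v²x²) − D)/v².
√(D² + v²x²) = √(0.037² + 0.078² × 66²) = 5.148; v² = 0.006084.
t = (5.148 − 0.037)/0.006084 = 840 days (vs. the pure-advection estimate x/v = 846 d).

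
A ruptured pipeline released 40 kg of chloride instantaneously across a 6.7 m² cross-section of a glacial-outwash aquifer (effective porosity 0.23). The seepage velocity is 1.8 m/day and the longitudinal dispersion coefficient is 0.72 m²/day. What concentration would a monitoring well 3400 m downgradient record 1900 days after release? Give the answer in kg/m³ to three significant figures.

For an instantaneous plane source, C(x,t) = M/(n_e·A·√(4πDt)) · exp(−(x−vt)²/(4Dt)), with n_e·A the pore (flow) area.
Plume center vt = 1.8 × 1900 = 3420 m, so the well at 3400 m is 20 m upgradient of the peak.
√(4πDt) = 131.1 m, giving peak height M/(n_e·A·√(4πDt)) = 40/(0.23 × 6.7 × 131.1) = 0.1980 kg/m³.
(x−vt)²/(4Dt) = (-20)²/(4 × 0.72 × 1900) = 0.07310; exp(−0.07310) = 0.9295.
C = 0.1980 × 0.9295 = 0.184 kg/m³.

0.184 kg/m³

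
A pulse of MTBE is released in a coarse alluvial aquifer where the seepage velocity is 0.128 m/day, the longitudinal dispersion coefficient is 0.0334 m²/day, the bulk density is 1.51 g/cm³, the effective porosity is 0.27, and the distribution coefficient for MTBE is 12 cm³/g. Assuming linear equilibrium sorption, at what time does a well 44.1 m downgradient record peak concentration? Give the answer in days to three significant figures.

Retardation factor R = 1 + ρ_b·K_d/n = 1 + 1.51 × 12/0.27 = 68.11.
Sorption retards both mechanisms: v_R = v/R = 0.001879 m/day, D_R = D/R = 0.0004904 m²/day.
Peak time from v_R²t² + 2D_R t − x² = 0: t = (√(D_R² + v_R²x²) − D_R)/v_R².
√(D_R² + v_R²x²) = √(0.0004904² + 0.001879² × 44.1²) = 0.08287; v_R² = 3.531e-06.
t = (0.08287 − 0.0004904)/3.531e-06 = 23300 days.

23300 days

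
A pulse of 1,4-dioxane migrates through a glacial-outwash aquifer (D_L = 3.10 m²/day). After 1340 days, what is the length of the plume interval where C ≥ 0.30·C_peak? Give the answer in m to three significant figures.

283 m

The plume is Gaussian with σ = √(2Dt) = √(2 × 3.10 × 1340) = 91.15 m.
C/C_peak = exp(−Δx²/(2σ²)) = 0.30 ⇒ Δx = σ·√(−2 ln 0.30) = 91.15 × 1.552 = 141.5 m.
Width = 2Δx = 283 m.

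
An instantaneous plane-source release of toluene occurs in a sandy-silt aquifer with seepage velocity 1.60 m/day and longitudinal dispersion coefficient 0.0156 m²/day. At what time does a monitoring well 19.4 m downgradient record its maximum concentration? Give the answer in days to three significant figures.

For the 1D instantaneous-source solution, setting ∂C/∂t = 0 at fixed x gives v²t² + 2Dt − x² = 0, so t = (√(D² + v²x²) − D)/v².
√(D² + v²x²) = √(0.0156² + 1.60² × 19.4²) = 31.04; v² = 2.56.
t = (31.04 − 0.0156)/2.56 = 12.1 days (vs. the pure-advection estimate x/v = 12.1 d).

12.1 days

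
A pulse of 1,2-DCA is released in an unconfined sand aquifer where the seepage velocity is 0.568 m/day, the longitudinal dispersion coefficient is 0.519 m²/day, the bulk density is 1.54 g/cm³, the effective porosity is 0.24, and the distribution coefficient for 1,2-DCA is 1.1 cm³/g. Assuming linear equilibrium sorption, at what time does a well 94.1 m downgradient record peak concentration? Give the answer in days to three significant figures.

Retardation factor R = 1 + ρ_b·K_d/n = 1 + 1.54 × 1.1/0.24 = 8.058.
Sorption retards both mechanisms: v_R = v/R = 0.07049 m/day, D_R = D/R = 0.06441 m²/day.
Peak time from v_R²t² + 2D_R t − x² = 0: t = (√(D_R² + v_R²x²) − D_R)/v_R².
√(D_R² + v_R²x²) = √(0.06441² + 0.07049² × 94.1²) = 6.633; v_R² = 0.004969.
t = (6.633 − 0.06441)/0.004969 = 1320 days.

1320 days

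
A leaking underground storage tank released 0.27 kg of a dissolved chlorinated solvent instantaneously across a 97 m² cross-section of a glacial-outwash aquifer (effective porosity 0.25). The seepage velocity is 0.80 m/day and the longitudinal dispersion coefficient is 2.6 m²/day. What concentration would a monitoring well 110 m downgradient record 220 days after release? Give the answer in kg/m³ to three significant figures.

1.96e-05 kg/m³

For an instantaneous plane source, C(x,t) = M/(n_e·A·√(4πDt)) · exp(−(x−vt)²/(4Dt)), with n_e·A the pore (flow) area.
Plume center vt = 0.80 × 220 = 176 m, so the well at 110 m is 66 m upgradient of the peak.
√(4πDt) = 84.78 m, giving peak height M/(n_e·A·√(4πDt)) = 0.27/(0.25 × 97 × 84.78) = 0.0001313 kg/m³.
(x−vt)²/(4Dt) = (-66)²/(4 × 2.6 × 220) = 1.904; exp(−1.904) = 0.1490.
C = 0.0001313 × 0.1490 = 1.96e-05 kg/m³.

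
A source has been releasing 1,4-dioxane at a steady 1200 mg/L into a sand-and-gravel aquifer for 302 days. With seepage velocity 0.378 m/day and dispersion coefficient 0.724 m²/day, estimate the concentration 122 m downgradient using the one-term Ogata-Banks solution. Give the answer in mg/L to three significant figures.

425 mg/L

For a continuous step input, C/C₀ ≈ ½·erfc((x−vt)/(2√(Dt))).
vt = 0.378 × 302 = 114.156 m and 2√(Dt) = 2√(0.724 × 302) = 29.57 m.
Argument (x−vt)/(2√(Dt)) = (122 − 114.156)/29.57 = 0.2653; ½·erfc(0.2653) = 0.3538.
C = 1200 × 0.3538 = 425 mg/L.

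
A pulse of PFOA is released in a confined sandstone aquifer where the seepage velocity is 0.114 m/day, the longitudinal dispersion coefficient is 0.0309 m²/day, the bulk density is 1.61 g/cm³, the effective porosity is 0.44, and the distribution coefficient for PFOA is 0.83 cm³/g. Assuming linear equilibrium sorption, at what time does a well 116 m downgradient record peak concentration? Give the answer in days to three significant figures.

4100 days

Retardation factor R = 1 + ρ_b·K_d/n = 1 + 1.61 × 0.83/0.44 = 4.037.
Sorption retards both mechanisms: v_R = v/R = 0.02824 m/day, D_R = D/R = 0.007654 m²/day.
Peak time from v_R²t² + 2D_R t − x² = 0: t = (√(D_R² + v_R²x²) − D_R)/v_R².
√(D_R² + v_R²x²) = √(0.007654² + 0.02824² × 116²) = 3.276; v_R² = 0.0007975.
t = (3.276 − 0.007654)/0.0007975 = 4100 days.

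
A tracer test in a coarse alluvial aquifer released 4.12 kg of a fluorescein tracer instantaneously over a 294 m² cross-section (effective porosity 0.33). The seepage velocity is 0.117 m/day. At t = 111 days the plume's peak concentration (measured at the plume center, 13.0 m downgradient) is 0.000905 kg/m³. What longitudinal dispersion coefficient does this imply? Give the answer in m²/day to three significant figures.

1.58 m²/day

At the plume center C_max = M/(n_e·A·√(4πDt)), so D = M²/(4πt·(n_e·A·C_max)²).
n_e·A·C_max = 0.33 × 294 × 0.000905 = 0.08780 kg/m.
D = 4.12²/(4π × 111 × 0.08780²) = 1.58 m²/day.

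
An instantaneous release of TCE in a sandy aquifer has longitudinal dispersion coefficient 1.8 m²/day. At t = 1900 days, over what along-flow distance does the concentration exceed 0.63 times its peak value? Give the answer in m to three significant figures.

159 m

The plume is Gaussian with σ = √(2Dt) = √(2 × 1.8 × 1900) = 82.70 m.
C/C_peak = exp(−Δx²/(2σ²)) = 0.63 ⇒ Δx = σ·√(−2 ln 0.63) = 82.70 × 0.9613 = 79.50 m.
Width = 2Δx = 159 m.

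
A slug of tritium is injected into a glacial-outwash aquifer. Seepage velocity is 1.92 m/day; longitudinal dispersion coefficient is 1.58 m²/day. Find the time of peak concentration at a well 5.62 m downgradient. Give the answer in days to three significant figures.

2.53 days

For the 1D instantaneous-source solution, setting ∂C/∂t = 0 at fixed x gives v²t² + 2Dt − x² = 0, so t = (√(D² + v²x²) − D)/v².
√(D² + v²x²) = √(1.58² + 1.92² × 5.62²) = 10.91; v² = 3.6864.
t = (10.91 − 1.58)/3.6864 = 2.53 days (vs. the pure-advection estimate x/v = 2.93 d).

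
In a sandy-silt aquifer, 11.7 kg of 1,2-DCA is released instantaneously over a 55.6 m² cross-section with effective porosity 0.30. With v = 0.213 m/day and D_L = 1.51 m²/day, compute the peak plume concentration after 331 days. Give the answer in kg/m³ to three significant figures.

The peak of an instantaneous 1D plume sits at x = vt; there the Gaussian factor is 1 and C_max = M/(n_e·A·√(4πDt)), where n_e·A is the pore area the mass is dissolved in.
√(4πDt) = √(4π × 1.51 × 331) = 79.25 m, so C_max = 11.7/(0.30 × 55.6 × 79.25) = 0.00885 kg/m³.

0.00885 kg/m³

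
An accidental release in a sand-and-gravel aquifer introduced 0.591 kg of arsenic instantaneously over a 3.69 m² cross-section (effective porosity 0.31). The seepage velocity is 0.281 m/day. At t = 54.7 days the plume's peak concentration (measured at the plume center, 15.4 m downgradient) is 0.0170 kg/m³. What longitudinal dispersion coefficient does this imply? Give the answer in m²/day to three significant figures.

1.34 m²/day

At the plume center C_max = M/(n_e·A·√(4πDt)), so D = M²/(4πt·(n_e·A·C_max)²).
n_e·A·C_max = 0.31 × 3.69 × 0.0170 = 0.01945 kg/m.
D = 0.591²/(4π × 54.7 × 0.01945²) = 1.34 m²/day.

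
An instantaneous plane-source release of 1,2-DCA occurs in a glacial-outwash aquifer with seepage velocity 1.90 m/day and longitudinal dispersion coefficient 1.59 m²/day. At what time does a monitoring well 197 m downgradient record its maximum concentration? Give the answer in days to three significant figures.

For the 1D instantaneous-source solution, setting ∂C/∂t = 0 at fixed x gives v²t² + 2Dt − x² = 0, so t = (√(D² + v²x²) − D)/v².
√(D² + v²x²) = √(1.59² + 1.90² × 197²) = 374.3; v² = 3.61.
t = (374.3 − 1.59)/3.61 = 103 days (vs. the pure-advection estimate x/v = 104 d).

103 days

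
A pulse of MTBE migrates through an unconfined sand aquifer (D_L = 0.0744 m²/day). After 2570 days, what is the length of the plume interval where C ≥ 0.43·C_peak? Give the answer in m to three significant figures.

50.8 m

The plume is Gaussian with σ = √(2Dt) = √(2 × 0.0744 × 2570) = 19.56 m.
C/C_peak = exp(−Δx²/(2σ²)) = 0.43 ⇒ Δx = σ·√(−2 ln 0.43) = 19.56 × 1.299 = 25.41 m.
Width = 2Δx = 50.8 m.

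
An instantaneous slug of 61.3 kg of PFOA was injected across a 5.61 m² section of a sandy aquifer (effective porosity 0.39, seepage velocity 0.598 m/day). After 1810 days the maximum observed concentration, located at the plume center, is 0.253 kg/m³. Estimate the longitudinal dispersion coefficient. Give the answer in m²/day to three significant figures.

At the plume center C_max = M/(n_e·A·√(4πDt)), so D = M²/(4πt·(n_e·A·C_max)²).
n_e·A·C_max = 0.39 × 5.61 × 0.253 = 0.5535 kg/m.
D = 61.3²/(4π × 1810 × 0.5535²) = 0.539 m²/day.

0.539 m²/day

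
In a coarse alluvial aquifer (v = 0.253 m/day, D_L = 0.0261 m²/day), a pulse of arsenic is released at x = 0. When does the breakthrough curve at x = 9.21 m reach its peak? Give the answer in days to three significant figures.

For the 1D instantaneous-source solution, setting ∂C/∂t = 0 at fixed x gives v²t² + 2Dt − x² = 0, so t = (√(D² + v²x²) − D)/v².
√(D² + v²x²) = √(0.0261² + 0.253² × 9.21²) = 2.330; v² = 0.064009.
t = (2.330 − 0.0261)/0.064009 = 36.0 days (vs. the pure-advection estimate x/v = 36.4 d).

36.0 days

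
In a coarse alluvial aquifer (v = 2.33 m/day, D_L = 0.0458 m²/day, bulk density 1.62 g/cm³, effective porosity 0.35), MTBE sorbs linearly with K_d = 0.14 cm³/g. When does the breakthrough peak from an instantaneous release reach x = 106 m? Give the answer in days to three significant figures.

Retardation factor R = 1 + ρ_b·K_d/n = 1 + 1.62 × 0.14/0.35 = 1.648.
Sorption retards both mechanisms: v_R = v/R = 1.414 m/day, D_R = D/R = 0.02779 m²/day.
Peak time from v_R²t² + 2D_R t − x² = 0: t = (√(D_R² + v_R²x²) − D_R)/v_R².
√(D_R² + v_R²x²) = √(0.02779² + 1.414² × 106²) = 149.9; v_R² = 1.999.
t = (149.9 − 0.02779)/1.999 = 75.0 days.

75.0 days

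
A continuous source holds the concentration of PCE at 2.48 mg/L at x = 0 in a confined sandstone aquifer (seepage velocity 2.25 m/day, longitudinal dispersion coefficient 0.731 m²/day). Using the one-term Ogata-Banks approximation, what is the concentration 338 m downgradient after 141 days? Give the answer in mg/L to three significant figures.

For a continuous step input, C/C₀ ≈ ½·erfc((x−vt)/(2√(Dt))).
vt = 2.25 × 141 = 317.25 m and 2√(Dt) = 2√(0.731 × 141) = 20.30 m.
Argument (x−vt)/(2√(Dt)) = (338 − 317.25)/20.30 = 1.022; ½·erfc(1.022) = 0.07418.
C = 2.48 × 0.07418 = 0.184 mg/L.

0.184 mg/L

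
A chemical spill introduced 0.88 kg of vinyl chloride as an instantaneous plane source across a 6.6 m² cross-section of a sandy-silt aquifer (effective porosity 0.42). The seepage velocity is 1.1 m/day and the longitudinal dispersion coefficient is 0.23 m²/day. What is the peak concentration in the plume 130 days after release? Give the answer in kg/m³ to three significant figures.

0.0164 kg/m³

The peak of an instantaneous 1D plume sits at x = vt; there the Gaussian factor is 1 and C_max = M/(n_e·A·√(4πDt)), where n_e·A is the pore area the mass is dissolved in.
√(4πDt) = √(4π × 0.23 × 130) = 19.38 m, so C_max = 0.88/(0.42 × 6.6 × 19.38) = 0.0164 kg/m³.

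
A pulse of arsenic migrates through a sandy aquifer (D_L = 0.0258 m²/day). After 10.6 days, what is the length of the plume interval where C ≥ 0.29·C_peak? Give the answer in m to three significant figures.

The plume is Gaussian with σ = √(2Dt) = √(2 × 0.0258 × 10.6) = 0.7396 m.
C/C_peak = exp(−Δx²/(2σ²)) = 0.29 ⇒ Δx = σ·√(−2 ln 0.29) = 0.7396 × 1.573 = 1.163 m.
Width = 2Δx = 2.33 m.

2.33 m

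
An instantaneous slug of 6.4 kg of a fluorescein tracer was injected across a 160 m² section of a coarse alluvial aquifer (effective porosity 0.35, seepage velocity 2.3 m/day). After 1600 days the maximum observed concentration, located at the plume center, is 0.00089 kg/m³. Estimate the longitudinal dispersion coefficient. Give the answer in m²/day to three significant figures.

0.820 m²/day

At the plume center C_max = M/(n_e·A·√(4πDt)), so D = M²/(4πt·(n_e·A·C_max)²).
n_e·A·C_max = 0.35 × 160 × 0.00089 = 0.04984 kg/m.
D = 6.4²/(4π × 1600 × 0.04984²) = 0.820 m²/day.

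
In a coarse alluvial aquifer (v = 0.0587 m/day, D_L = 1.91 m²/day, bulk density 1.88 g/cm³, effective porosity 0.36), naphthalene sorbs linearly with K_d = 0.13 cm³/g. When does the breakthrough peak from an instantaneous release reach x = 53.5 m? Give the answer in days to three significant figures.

Retardation factor R = 1 + ρ_b·K_d/n = 1 + 1.88 × 0.13/0.36 = 1.679.
Sorption retards both mechanisms: v_R = v/R = 0.03496 m/day, D_R = D/R = 1.138 m²/day.
Peak time from v_R²t² + 2D_R t − x² = 0: t = (√(D_R² + v_R²x²) − D_R)/v_R².
√(D_R² + v_R²x²) = √(1.138² + 0.03496² × 53.5²) = 2.189; v_R² = 0.001222.
t = (2.189 − 1.138)/0.001222 = 860 days.

860 days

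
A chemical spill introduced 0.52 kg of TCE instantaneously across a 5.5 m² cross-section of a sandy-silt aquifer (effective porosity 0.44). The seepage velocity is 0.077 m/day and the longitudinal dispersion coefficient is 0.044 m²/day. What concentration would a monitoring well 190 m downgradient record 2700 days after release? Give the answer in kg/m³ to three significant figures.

0.00283 kg/m³

For an instantaneous plane source, C(x,t) = M/(n_e·A·√(4πDt)) · exp(−(x−vt)²/(4Dt)), with n_e·A the pore (flow) area.
Plume center vt = 0.077 × 2700 = 207.9 m, so the well at 190 m is 17.9 m upgradient of the peak.
√(4πDt) = 38.64 m, giving peak height M/(n_e·A·√(4πDt)) = 0.52/(0.44 × 5.5 × 38.64) = 0.005561 kg/m³.
(x−vt)²/(4Dt) = (-17.9)²/(4 × 0.044 × 2700) = 0.6743; exp(−0.6743) = 0.5095.
C = 0.005561 × 0.5095 = 0.00283 kg/m³.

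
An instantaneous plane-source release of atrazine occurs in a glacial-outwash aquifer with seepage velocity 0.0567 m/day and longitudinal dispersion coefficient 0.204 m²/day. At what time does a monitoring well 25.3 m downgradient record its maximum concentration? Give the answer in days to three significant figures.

387 days

For the 1D instantaneous-source solution, setting ∂C/∂t = 0 at fixed x gives v²t² + 2Dt − x² = 0, so t = (√(D² + v²x²) − D)/v².
√(D² + v²x²) = √(0.204² + 0.0567² × 25.3²) = 1.449; v² = 0.00321489.
t = (1.449 − 0.204)/0.00321489 = 387 days (vs. the pure-advection estimate x/v = 446 d).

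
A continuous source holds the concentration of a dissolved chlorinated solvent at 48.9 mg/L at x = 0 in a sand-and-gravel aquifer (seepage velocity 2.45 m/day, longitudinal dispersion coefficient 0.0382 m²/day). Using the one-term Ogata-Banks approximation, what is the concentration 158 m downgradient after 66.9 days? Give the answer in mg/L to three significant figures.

For a continuous step input, C/C₀ ≈ ½·erfc((x−vt)/(2√(Dt))).
vt = 2.45 × 66.9 = 163.905 m and 2√(Dt) = 2√(0.0382 × 66.9) = 3.197 m.
Argument (x−vt)/(2√(Dt)) = (158 − 163.905)/3.197 = -1.847; ½·erfc(-1.847) = 0.9955.
C = 48.9 × 0.9955 = 48.7 mg/L.

48.7 mg/L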